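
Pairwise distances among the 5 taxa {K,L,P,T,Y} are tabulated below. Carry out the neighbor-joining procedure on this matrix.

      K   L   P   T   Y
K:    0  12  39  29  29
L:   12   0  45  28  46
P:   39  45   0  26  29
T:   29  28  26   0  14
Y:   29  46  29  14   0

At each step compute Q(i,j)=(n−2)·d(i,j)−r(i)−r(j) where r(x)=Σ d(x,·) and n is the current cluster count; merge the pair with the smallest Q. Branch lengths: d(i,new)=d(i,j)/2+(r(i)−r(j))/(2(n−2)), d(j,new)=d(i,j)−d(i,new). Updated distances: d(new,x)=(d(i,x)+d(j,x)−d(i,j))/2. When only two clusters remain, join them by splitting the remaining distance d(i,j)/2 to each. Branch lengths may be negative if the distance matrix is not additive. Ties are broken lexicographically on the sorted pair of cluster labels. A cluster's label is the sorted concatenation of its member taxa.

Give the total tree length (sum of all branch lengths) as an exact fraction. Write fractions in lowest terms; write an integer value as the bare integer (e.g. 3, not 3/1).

step 1: merge (K,L) at d=12, Q=-204; branch lengths K→7/3, L→29/3; new cluster KL
  updated: d(KL,P)=36, d(KL,T)=45/2, d(KL,Y)=63/2
step 2: merge (KL,P) at d=36, Q=-109; branch lengths KL→71/4, P→73/4; new cluster KLP
  updated: d(KLP,T)=25/4, d(KLP,Y)=49/4
step 3: merge (KLP,T) at d=25/4, Q=-65/2; branch lengths KLP→9/4, T→4; new cluster KLPT
  updated: d(KLPT,Y)=10
step 4: merge (KLPT,Y) at d=10; branch lengths KLPT→5, Y→5; new cluster KLPTY
final tree: ((((K:7/3,L:29/3):71/4,P:73/4):9/4,T:4):5,Y:5)
total length: 257/4

257/4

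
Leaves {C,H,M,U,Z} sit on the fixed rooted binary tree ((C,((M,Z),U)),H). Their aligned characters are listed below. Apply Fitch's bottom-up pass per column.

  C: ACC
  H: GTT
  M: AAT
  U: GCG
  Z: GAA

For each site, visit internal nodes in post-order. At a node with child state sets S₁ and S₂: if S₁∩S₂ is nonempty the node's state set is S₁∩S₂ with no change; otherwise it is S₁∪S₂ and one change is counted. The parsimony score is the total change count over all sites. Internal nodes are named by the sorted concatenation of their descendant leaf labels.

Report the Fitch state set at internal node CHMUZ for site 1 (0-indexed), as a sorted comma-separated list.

MZ@0: {A} ∪ {G} = {A,G} (union, +1)
MUZ@0: {A,G} ∩ {G} = {G} (intersection, +0)
CMUZ@0: {A} ∪ {G} = {A,G} (union, +1)
CHMUZ@0: {A,G} ∩ {G} = {G} (intersection, +0)
MZ@1: {A} ∩ {A} = {A} (intersection, +0)
MUZ@1: {A} ∪ {C} = {A,C} (union, +1)
CMUZ@1: {C} ∩ {A,C} = {C} (intersection, +0)
CHMUZ@1: {C} ∪ {T} = {C,T} (union, +1)
MZ@2: {T} ∪ {A} = {A,T} (union, +1)
MUZ@2: {A,T} ∪ {G} = {A,G,T} (union, +1)
CMUZ@2: {C} ∪ {A,G,T} = {A,C,G,T} (union, +1)
CHMUZ@2: {A,C,G,T} ∩ {T} = {T} (intersection, +0)
per-site changes: [2, 2, 3]; total = 7

C,T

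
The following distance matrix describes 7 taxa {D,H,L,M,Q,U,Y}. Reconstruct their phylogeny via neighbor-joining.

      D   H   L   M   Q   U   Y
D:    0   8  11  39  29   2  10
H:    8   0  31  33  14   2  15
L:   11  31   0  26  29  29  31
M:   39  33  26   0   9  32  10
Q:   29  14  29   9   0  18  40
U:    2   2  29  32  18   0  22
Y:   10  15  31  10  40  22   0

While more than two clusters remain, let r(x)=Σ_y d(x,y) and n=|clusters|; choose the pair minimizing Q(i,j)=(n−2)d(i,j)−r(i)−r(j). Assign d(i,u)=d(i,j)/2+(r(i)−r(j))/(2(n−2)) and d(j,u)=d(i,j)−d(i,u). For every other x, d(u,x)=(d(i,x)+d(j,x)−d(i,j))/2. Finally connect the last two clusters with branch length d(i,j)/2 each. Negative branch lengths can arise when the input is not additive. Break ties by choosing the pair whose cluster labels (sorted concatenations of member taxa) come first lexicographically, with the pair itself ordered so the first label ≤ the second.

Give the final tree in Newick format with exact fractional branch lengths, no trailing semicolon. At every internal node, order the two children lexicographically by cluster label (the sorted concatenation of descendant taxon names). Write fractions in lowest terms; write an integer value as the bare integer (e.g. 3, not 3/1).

(((D:-25/32,(H:7/8,U:9/8):153/32):97/32,(L:209/16,(M:11/2,Q:7/2):159/16):177/32):279/64,Y:279/64)

step 1: merge (M,Q) at d=9, Q=-243; branch lengths M→11/2, Q→7/2; new cluster MQ
  updated: d(D,MQ)=59/2, d(H,MQ)=19, d(L,MQ)=23, d(MQ,U)=41/2, d(MQ,Y)=41/2
step 2: merge (L,MQ) at d=23, Q=-291/2; branch lengths L→209/16, MQ→159/16; new cluster LMQ
  updated: d(D,LMQ)=35/4, d(H,LMQ)=27/2, d(LMQ,U)=53/4, d(LMQ,Y)=57/4
step 3: merge (H,U) at d=2, Q=-287/4; branch lengths H→7/8, U→9/8; new cluster HU
  updated: d(D,HU)=4, d(HU,LMQ)=99/8, d(HU,Y)=35/2
step 4: merge (D,HU) at d=4, Q=-389/8; branch lengths D→-25/32, HU→153/32; new cluster DHU
  updated: d(DHU,LMQ)=137/16, d(DHU,Y)=47/4
step 5: merge (DHU,LMQ) at d=137/16, Q=-553/16; branch lengths DHU→97/32, LMQ→177/32; new cluster DHLMQU
  updated: d(DHLMQU,Y)=279/32
step 6: merge (DHLMQU,Y) at d=279/32; branch lengths DHLMQU→279/64, Y→279/64; new cluster DHLMQUY
final tree: (((D:-25/32,(H:7/8,U:9/8):153/32):97/32,(L:209/16,(M:11/2,Q:7/2):159/16):177/32):279/64,Y:279/64)
total length: 1769/32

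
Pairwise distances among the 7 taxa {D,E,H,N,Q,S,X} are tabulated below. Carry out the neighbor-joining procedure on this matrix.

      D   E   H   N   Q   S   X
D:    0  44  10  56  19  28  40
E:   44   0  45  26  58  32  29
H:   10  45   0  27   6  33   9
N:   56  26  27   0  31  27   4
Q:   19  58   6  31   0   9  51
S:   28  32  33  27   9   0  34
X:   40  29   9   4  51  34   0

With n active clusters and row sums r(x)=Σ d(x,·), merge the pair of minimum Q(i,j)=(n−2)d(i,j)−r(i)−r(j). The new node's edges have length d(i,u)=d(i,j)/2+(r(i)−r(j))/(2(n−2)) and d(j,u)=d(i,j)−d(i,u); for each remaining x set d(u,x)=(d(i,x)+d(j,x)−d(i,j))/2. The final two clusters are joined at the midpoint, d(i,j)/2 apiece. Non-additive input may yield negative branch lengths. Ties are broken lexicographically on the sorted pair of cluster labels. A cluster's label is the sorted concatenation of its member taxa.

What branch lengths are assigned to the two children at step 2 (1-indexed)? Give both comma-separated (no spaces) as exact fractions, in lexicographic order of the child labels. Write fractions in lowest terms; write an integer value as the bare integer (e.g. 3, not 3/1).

303/16,105/16

iteration 1: select N,X (d=4, Q=-318); attach at lengths (12/5, 8/5); label the merged cluster NX
  updated: d(D,NX)=46, d(E,NX)=51/2, d(H,NX)=16, d(NX,Q)=39, d(NX,S)=57/2
iteration 2: select E,NX (d=51/2, Q=-515/2); attach at lengths (303/16, 105/16); label the merged cluster ENX
  updated: d(D,ENX)=129/4, d(ENX,H)=71/4, d(ENX,Q)=143/4, d(ENX,S)=35/2
iteration 3: select ENX,S (d=35/2, Q=-553/4); attach at lengths (91/8, 49/8); label the merged cluster ENSX
  updated: d(D,ENSX)=171/8, d(ENSX,H)=133/8, d(ENSX,Q)=109/8
iteration 4: select D,H (d=10, Q=-63); attach at lengths (151/16, 9/16); label the merged cluster DH
  updated: d(DH,ENSX)=14, d(DH,Q)=15/2
iteration 5: select DH,ENSX (d=14, Q=-281/8); attach at lengths (63/16, 161/16); label the merged cluster DEHNSX
  updated: d(DEHNSX,Q)=57/16
iteration 6: select DEHNSX,Q (d=57/16); attach at lengths (57/32, 57/32); label the merged cluster DEHNQSX
final tree: (((D:151/16,H:9/16):63/16,((E:303/16,(N:12/5,X:8/5):105/16):91/8,S:49/8):161/16):57/32,Q:57/32)
total length: 1193/16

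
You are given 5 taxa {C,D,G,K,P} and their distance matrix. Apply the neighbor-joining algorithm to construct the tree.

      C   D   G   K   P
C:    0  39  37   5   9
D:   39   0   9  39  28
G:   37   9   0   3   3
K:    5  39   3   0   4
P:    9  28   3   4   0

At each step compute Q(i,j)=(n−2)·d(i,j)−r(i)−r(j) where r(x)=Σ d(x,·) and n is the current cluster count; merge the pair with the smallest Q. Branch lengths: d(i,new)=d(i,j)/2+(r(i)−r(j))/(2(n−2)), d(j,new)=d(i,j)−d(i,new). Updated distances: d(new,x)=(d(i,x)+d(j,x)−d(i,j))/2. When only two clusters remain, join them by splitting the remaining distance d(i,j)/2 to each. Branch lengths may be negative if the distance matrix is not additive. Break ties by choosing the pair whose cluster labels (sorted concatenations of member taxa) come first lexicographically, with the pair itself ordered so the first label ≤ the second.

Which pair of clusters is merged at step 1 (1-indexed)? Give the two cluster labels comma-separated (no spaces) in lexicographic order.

1. join D+G (d=9, Q=-140) ⇒ DG; edges |D|=15, |G|=-6
  updated: d(C,DG)=67/2, d(DG,K)=33/2, d(DG,P)=11
2. join C+K (d=5, Q=-63) ⇒ CK; edges |C|=8, |K|=-3
  updated: d(CK,DG)=45/2, d(CK,P)=4
3. join CK+DG (d=45/2, Q=-75/2) ⇒ CDGK; edges |CK|=31/4, |DG|=59/4
  updated: d(CDGK,P)=-15/4
4. join CDGK+P (d=-15/4) ⇒ CDGKP; edges |CDGK|=-15/8, |P|=-15/8
final tree: (((C:8,K:-3):31/4,(D:15,G:-6):59/4):-15/8,P:-15/8)
total length: 131/4

D,G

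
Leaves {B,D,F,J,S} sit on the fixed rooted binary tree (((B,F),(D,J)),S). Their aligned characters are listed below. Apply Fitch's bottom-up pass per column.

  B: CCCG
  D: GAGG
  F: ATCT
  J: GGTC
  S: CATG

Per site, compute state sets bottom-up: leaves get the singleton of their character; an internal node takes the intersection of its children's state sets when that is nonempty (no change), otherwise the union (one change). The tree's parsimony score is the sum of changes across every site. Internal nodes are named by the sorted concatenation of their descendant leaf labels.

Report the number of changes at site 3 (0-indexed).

2

[col 0] BF: children B:{C}, F:{A} ∪→ {A,C}; cost 1
[col 0] DJ: children D:{G}, J:{G} ∩→ {G}; cost 0
[col 0] BDFJ: children BF:{A,C}, DJ:{G} ∪→ {A,C,G}; cost 1
[col 0] BDFJS: children BDFJ:{A,C,G}, S:{C} ∩→ {C}; cost 0
[col 1] BF: children B:{C}, F:{T} ∪→ {C,T}; cost 1
[col 1] DJ: children D:{A}, J:{G} ∪→ {A,G}; cost 1
[col 1] BDFJ: children BF:{C,T}, DJ:{A,G} ∪→ {A,C,G,T}; cost 1
[col 1] BDFJS: children BDFJ:{A,C,G,T}, S:{A} ∩→ {A}; cost 0
[col 2] BF: children B:{C}, F:{C} ∩→ {C}; cost 0
[col 2] DJ: children D:{G}, J:{T} ∪→ {G,T}; cost 1
[col 2] BDFJ: children BF:{C}, DJ:{G,T} ∪→ {C,G,T}; cost 1
[col 2] BDFJS: children BDFJ:{C,G,T}, S:{T} ∩→ {T}; cost 0
[col 3] BF: children B:{G}, F:{T} ∪→ {G,T}; cost 1
[col 3] DJ: children D:{G}, J:{C} ∪→ {C,G}; cost 1
[col 3] BDFJ: children BF:{G,T}, DJ:{C,G} ∩→ {G}; cost 0
[col 3] BDFJS: children BDFJ:{G}, S:{G} ∩→ {G}; cost 0
per-site changes: [2, 3, 2, 2]; total = 9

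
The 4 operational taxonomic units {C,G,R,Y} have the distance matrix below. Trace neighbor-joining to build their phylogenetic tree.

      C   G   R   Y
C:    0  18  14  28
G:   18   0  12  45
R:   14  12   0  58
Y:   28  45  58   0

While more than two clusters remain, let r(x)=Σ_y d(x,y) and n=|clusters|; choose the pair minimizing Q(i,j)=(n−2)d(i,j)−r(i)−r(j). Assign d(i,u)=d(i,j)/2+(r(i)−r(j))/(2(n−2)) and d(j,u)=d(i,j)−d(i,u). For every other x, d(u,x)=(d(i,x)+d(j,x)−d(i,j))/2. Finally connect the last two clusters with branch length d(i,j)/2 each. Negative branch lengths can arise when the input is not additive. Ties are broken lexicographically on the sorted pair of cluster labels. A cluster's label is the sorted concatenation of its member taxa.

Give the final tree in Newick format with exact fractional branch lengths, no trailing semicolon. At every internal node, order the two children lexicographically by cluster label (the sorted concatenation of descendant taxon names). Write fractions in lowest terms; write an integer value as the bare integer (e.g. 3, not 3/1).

iteration 1: select C,Y (d=28, Q=-135); attach at lengths (-15/4, 127/4); label the merged cluster CY
  updated: d(CY,G)=35/2, d(CY,R)=22
iteration 2: select CY,G (d=35/2, Q=-103/2); attach at lengths (55/4, 15/4); label the merged cluster CGY
  updated: d(CGY,R)=33/4
iteration 3: select CGY,R (d=33/4); attach at lengths (33/8, 33/8); label the merged cluster CGRY
final tree: (((C:-15/4,Y:127/4):55/4,G:15/4):33/8,R:33/8)
total length: 215/4

(((C:-15/4,Y:127/4):55/4,G:15/4):33/8,R:33/8)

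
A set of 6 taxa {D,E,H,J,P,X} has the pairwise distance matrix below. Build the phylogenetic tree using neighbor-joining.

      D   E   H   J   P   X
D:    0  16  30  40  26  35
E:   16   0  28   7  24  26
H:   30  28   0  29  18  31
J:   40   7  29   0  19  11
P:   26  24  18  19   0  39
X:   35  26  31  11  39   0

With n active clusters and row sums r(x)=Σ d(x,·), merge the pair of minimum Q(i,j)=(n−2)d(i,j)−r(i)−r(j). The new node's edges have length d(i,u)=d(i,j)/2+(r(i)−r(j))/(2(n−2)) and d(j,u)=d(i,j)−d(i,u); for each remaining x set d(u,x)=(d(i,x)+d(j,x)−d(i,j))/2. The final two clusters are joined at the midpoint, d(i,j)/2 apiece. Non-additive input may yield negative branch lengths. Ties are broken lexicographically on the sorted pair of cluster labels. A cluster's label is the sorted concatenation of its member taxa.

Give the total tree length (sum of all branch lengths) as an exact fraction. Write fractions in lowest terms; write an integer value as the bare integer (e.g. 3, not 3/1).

1. join J+X (d=11, Q=-204) ⇒ JX; edges |J|=1, |X|=10
  updated: d(D,JX)=32, d(E,JX)=11, d(H,JX)=49/2, d(JX,P)=47/2
2. join H+P (d=18, Q=-138) ⇒ HP; edges |H|=21/2, |P|=15/2
  updated: d(D,HP)=19, d(E,HP)=17, d(HP,JX)=15
3. join D+HP (d=19, Q=-80) ⇒ DHP; edges |D|=27/2, |HP|=11/2
  updated: d(DHP,E)=7, d(DHP,JX)=14
4. join DHP+E (d=7, Q=-32) ⇒ DEHP; edges |DHP|=5, |E|=2
  updated: d(DEHP,JX)=9
5. join DEHP+JX (d=9) ⇒ DEHJPX; edges |DEHP|=9/2, |JX|=9/2
final tree: (((D:27/2,(H:21/2,P:15/2):11/2):5,E:2):9/2,(J:1,X:10):9/2)
total length: 64

64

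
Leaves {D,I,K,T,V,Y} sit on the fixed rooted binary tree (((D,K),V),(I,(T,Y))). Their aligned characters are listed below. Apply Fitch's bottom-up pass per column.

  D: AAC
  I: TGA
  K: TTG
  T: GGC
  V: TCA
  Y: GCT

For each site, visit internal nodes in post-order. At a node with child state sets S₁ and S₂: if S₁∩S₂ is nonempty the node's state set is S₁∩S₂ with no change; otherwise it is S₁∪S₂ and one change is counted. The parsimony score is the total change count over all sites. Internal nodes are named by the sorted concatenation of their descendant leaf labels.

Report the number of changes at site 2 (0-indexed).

4

site 0, node DK: D={A} ∪ K={T} → {A,T} (+1)
site 0, node DKV: DK={A,T} ∩ V={T} → {T} (+0)
site 0, node TY: T={G} ∩ Y={G} → {G} (+0)
site 0, node ITY: I={T} ∪ TY={G} → {G,T} (+1)
site 0, node DIKTVY: DKV={T} ∩ ITY={G,T} → {T} (+0)
site 1, node DK: D={A} ∪ K={T} → {A,T} (+1)
site 1, node DKV: DK={A,T} ∪ V={C} → {A,C,T} (+1)
site 1, node TY: T={G} ∪ Y={C} → {C,G} (+1)
site 1, node ITY: I={G} ∩ TY={C,G} → {G} (+0)
site 1, node DIKTVY: DKV={A,C,T} ∪ ITY={G} → {A,C,G,T} (+1)
site 2, node DK: D={C} ∪ K={G} → {C,G} (+1)
site 2, node DKV: DK={C,G} ∪ V={A} → {A,C,G} (+1)
site 2, node TY: T={C} ∪ Y={T} → {C,T} (+1)
site 2, node ITY: I={A} ∪ TY={C,T} → {A,C,T} (+1)
site 2, node DIKTVY: DKV={A,C,G} ∩ ITY={A,C,T} → {A,C} (+0)
per-site changes: [2, 4, 4]; total = 10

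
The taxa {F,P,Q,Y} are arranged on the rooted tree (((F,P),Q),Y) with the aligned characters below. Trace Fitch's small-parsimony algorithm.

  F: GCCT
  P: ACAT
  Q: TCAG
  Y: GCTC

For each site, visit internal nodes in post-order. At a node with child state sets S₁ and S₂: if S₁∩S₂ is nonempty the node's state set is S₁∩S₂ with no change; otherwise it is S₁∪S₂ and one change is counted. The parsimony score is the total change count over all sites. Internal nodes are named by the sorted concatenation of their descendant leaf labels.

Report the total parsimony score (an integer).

6

[col 0] FP: children F:{G}, P:{A} ∪→ {A,G}; cost 1
[col 0] FPQ: children FP:{A,G}, Q:{T} ∪→ {A,G,T}; cost 1
[col 0] FPQY: children FPQ:{A,G,T}, Y:{G} ∩→ {G}; cost 0
[col 1] FP: children F:{C}, P:{C} ∩→ {C}; cost 0
[col 1] FPQ: children FP:{C}, Q:{C} ∩→ {C}; cost 0
[col 1] FPQY: children FPQ:{C}, Y:{C} ∩→ {C}; cost 0
[col 2] FP: children F:{C}, P:{A} ∪→ {A,C}; cost 1
[col 2] FPQ: children FP:{A,C}, Q:{A} ∩→ {A}; cost 0
[col 2] FPQY: children FPQ:{A}, Y:{T} ∪→ {A,T}; cost 1
[col 3] FP: children F:{T}, P:{T} ∩→ {T}; cost 0
[col 3] FPQ: children FP:{T}, Q:{G} ∪→ {G,T}; cost 1
[col 3] FPQY: children FPQ:{G,T}, Y:{C} ∪→ {C,G,T}; cost 1
per-site changes: [2, 0, 2, 2]; total = 6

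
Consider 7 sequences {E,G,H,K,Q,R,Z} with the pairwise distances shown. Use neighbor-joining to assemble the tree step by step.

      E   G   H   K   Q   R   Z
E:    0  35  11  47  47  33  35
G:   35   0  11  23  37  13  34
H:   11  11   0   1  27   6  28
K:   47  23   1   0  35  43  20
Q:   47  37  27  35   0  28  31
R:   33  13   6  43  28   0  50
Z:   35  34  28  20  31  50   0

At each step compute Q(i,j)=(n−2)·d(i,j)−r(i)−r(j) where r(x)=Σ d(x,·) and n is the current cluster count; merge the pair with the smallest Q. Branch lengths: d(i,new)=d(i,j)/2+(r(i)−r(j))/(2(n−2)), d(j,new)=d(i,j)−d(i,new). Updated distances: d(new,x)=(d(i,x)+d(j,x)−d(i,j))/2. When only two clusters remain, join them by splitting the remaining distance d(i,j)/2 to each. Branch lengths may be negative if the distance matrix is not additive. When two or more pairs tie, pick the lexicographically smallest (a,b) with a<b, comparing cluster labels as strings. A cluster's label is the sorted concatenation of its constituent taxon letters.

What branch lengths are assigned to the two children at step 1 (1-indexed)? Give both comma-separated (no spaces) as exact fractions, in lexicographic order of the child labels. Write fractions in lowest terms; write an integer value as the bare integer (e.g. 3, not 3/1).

step 1: merge (K,Z) at d=20, Q=-267; branch lengths K→71/10, Z→129/10; new cluster KZ
  updated: d(E,KZ)=31, d(G,KZ)=37/2, d(H,KZ)=9/2, d(KZ,Q)=23, d(KZ,R)=73/2
step 2: merge (KZ,Q) at d=23, Q=-367/2; branch lengths KZ→87/16, Q→281/16; new cluster KQZ
  updated: d(E,KQZ)=55/2, d(G,KQZ)=65/4, d(H,KQZ)=17/4, d(KQZ,R)=83/4
step 3: merge (G,R) at d=13, Q=-109; branch lengths G→83/12, R→73/12; new cluster GR
  updated: d(E,GR)=55/2, d(GR,H)=2, d(GR,KQZ)=12
step 4: merge (E,H) at d=11, Q=-245/4; branch lengths E→283/16, H→-107/16; new cluster EH
  updated: d(EH,GR)=37/4, d(EH,KQZ)=83/8
step 5: merge (EH,GR) at d=37/4, Q=-253/8; branch lengths EH→61/16, GR→87/16; new cluster EGHR
  updated: d(EGHR,KQZ)=105/16
step 6: merge (EGHR,KQZ) at d=105/16; branch lengths EGHR→105/32, KQZ→105/32; new cluster EGHKQRZ
final tree: (((E:283/16,H:-107/16):61/16,(G:83/12,R:73/12):87/16):105/32,((K:71/10,Z:129/10):87/16,Q:281/16):105/32)
total length: 1325/16

71/10,129/10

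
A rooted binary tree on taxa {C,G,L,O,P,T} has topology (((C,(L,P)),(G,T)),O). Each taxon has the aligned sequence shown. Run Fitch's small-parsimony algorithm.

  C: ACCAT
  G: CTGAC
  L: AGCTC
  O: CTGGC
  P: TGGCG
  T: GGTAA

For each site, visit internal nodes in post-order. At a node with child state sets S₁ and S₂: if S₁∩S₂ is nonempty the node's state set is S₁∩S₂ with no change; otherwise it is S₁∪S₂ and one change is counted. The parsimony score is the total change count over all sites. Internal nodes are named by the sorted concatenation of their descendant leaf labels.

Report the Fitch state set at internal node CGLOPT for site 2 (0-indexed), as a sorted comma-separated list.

LP@0: {A} ∪ {T} = {A,T} (union, +1)
CLP@0: {A} ∩ {A,T} = {A} (intersection, +0)
GT@0: {C} ∪ {G} = {C,G} (union, +1)
CGLPT@0: {A} ∪ {C,G} = {A,C,G} (union, +1)
CGLOPT@0: {A,C,G} ∩ {C} = {C} (intersection, +0)
LP@1: {G} ∩ {G} = {G} (intersection, +0)
CLP@1: {C} ∪ {G} = {C,G} (union, +1)
GT@1: {T} ∪ {G} = {G,T} (union, +1)
CGLPT@1: {C,G} ∩ {G,T} = {G} (intersection, +0)
CGLOPT@1: {G} ∪ {T} = {G,T} (union, +1)
LP@2: {C} ∪ {G} = {C,G} (union, +1)
CLP@2: {C} ∩ {C,G} = {C} (intersection, +0)
GT@2: {G} ∪ {T} = {G,T} (union, +1)
CGLPT@2: {C} ∪ {G,T} = {C,G,T} (union, +1)
CGLOPT@2: {C,G,T} ∩ {G} = {G} (intersection, +0)
LP@3: {T} ∪ {C} = {C,T} (union, +1)
CLP@3: {A} ∪ {C,T} = {A,C,T} (union, +1)
GT@3: {A} ∩ {A} = {A} (intersection, +0)
CGLPT@3: {A,C,T} ∩ {A} = {A} (intersection, +0)
CGLOPT@3: {A} ∪ {G} = {A,G} (union, +1)
LP@4: {C} ∪ {G} = {C,G} (union, +1)
CLP@4: {T} ∪ {C,G} = {C,G,T} (union, +1)
GT@4: {C} ∪ {A} = {A,C} (union, +1)
CGLPT@4: {C,G,T} ∩ {A,C} = {C} (intersection, +0)
CGLOPT@4: {C} ∩ {C} = {C} (intersection, +0)
per-site changes: [3, 3, 3, 3, 3]; total = 15

G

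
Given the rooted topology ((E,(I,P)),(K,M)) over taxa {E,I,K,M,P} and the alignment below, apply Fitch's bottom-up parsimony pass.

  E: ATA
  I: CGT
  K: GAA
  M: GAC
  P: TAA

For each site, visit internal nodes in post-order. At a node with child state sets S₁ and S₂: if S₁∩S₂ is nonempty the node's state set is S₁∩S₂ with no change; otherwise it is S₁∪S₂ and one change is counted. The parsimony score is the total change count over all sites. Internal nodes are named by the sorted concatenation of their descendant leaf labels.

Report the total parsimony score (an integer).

site 0, node IP: I={C} ∪ P={T} → {C,T} (+1)
site 0, node EIP: E={A} ∪ IP={C,T} → {A,C,T} (+1)
site 0, node KM: K={G} ∩ M={G} → {G} (+0)
site 0, node EIKMP: EIP={A,C,T} ∪ KM={G} → {A,C,G,T} (+1)
site 1, node IP: I={G} ∪ P={A} → {A,G} (+1)
site 1, node EIP: E={T} ∪ IP={A,G} → {A,G,T} (+1)
site 1, node KM: K={A} ∩ M={A} → {A} (+0)
site 1, node EIKMP: EIP={A,G,T} ∩ KM={A} → {A} (+0)
site 2, node IP: I={T} ∪ P={A} → {A,T} (+1)
site 2, node EIP: E={A} ∩ IP={A,T} → {A} (+0)
site 2, node KM: K={A} ∪ M={C} → {A,C} (+1)
site 2, node EIKMP: EIP={A} ∩ KM={A,C} → {A} (+0)
per-site changes: [3, 2, 2]; total = 7

7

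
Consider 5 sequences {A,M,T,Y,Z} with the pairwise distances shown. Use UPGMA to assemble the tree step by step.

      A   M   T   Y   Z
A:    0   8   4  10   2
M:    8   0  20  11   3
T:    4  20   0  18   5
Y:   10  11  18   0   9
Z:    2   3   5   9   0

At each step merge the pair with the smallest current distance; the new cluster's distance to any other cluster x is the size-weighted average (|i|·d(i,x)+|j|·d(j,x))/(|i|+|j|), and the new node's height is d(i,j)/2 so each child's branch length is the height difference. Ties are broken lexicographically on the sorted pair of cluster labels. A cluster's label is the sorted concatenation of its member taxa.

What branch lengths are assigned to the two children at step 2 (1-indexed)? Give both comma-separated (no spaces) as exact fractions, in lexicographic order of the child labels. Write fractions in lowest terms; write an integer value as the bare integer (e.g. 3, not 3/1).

step 1: merge (A,Z) at d=2; branch lengths A→1, Z→1; new cluster AZ
  updated: d(AZ,M)=11/2, d(AZ,T)=9/2, d(AZ,Y)=19/2
step 2: merge (AZ,T) at d=9/2; branch lengths AZ→5/4, T→9/4; new cluster ATZ
  updated: d(ATZ,M)=31/3, d(ATZ,Y)=37/3
step 3: merge (ATZ,M) at d=31/3; branch lengths ATZ→35/12, M→31/6; new cluster AMTZ
  updated: d(AMTZ,Y)=12
step 4: merge (AMTZ,Y) at d=12; branch lengths AMTZ→5/6, Y→6; new cluster AMTYZ
final tree: ((((A:1,Z:1):5/4,T:9/4):35/12,M:31/6):5/6,Y:6)
total length: 245/12

5/4,9/4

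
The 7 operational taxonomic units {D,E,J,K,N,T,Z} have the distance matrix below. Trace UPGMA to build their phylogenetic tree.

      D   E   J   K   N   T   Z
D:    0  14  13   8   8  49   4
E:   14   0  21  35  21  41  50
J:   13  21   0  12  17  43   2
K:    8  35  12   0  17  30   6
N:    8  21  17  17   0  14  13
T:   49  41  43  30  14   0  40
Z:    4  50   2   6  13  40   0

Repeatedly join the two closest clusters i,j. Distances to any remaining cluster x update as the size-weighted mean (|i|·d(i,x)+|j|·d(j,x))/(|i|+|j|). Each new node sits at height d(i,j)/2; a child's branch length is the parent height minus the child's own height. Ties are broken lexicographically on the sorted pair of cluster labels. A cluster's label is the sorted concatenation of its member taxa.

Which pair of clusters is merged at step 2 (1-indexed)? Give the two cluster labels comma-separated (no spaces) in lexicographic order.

1. join J+Z (d=2) ⇒ JZ; edges |J|=1, |Z|=1
  updated: d(D,JZ)=17/2, d(E,JZ)=71/2, d(JZ,K)=9, d(JZ,N)=15, d(JZ,T)=83/2
2. join D+K (d=8) ⇒ DK; edges |D|=4, |K|=4
  updated: d(DK,E)=49/2, d(DK,JZ)=35/4, d(DK,N)=25/2, d(DK,T)=79/2
3. join DK+JZ (d=35/4) ⇒ DJKZ; edges |DK|=3/8, |JZ|=27/8
  updated: d(DJKZ,E)=30, d(DJKZ,N)=55/4, d(DJKZ,T)=81/2
4. join DJKZ+N (d=55/4) ⇒ DJKNZ; edges |DJKZ|=5/2, |N|=55/8
  updated: d(DJKNZ,E)=141/5, d(DJKNZ,T)=176/5
5. join DJKNZ+E (d=141/5) ⇒ DEJKNZ; edges |DJKNZ|=289/40, |E|=141/10
  updated: d(DEJKNZ,T)=217/6
6. join DEJKNZ+T (d=217/6) ⇒ DEJKNTZ; edges |DEJKNZ|=239/60, |T|=217/12
final tree: (((((D:4,K:4):3/8,(J:1,Z:1):27/8):5/2,N:55/8):289/40,E:141/10):239/60,T:217/12)
total length: 3991/60

D,K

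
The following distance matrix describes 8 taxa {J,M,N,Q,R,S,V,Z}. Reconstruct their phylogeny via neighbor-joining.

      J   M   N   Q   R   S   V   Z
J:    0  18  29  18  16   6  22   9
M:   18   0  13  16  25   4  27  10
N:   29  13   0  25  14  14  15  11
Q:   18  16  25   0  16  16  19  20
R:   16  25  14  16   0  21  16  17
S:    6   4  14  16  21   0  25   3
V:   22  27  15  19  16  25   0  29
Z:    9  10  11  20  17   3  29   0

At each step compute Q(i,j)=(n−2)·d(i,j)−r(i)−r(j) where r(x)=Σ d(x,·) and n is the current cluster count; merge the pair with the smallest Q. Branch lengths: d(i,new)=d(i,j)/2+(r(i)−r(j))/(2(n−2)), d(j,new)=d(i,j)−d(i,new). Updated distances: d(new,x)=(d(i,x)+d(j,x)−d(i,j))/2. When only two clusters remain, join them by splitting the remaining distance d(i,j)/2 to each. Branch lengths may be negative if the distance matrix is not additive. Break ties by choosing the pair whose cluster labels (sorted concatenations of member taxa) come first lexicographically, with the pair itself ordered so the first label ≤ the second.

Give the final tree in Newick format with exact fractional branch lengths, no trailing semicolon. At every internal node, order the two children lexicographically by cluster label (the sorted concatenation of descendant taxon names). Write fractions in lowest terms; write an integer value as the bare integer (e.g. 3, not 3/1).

iteration 1: select N,V (d=15, Q=-184); attach at lengths (29/6, 61/6); label the merged cluster NV
  updated: d(J,NV)=18, d(M,NV)=25/2, d(NV,Q)=29/2, d(NV,R)=15/2, d(NV,S)=12, d(NV,Z)=25/2
iteration 2: select NV,R (d=15/2, Q=-142); attach at lengths (6/5, 63/10); label the merged cluster NRV
  updated: d(J,NRV)=53/4, d(M,NRV)=15, d(NRV,Q)=23/2, d(NRV,S)=51/4, d(NRV,Z)=11
iteration 3: select NRV,Q (d=23/2, Q=-99); attach at lengths (7/2, 8); label the merged cluster NQRV
  updated: d(J,NQRV)=79/8, d(M,NQRV)=39/4, d(NQRV,S)=69/8, d(NQRV,Z)=39/4
iteration 4: select M,S (d=4, Q=-411/8); attach at lengths (257/48, -65/48); label the merged cluster MS
  updated: d(J,MS)=10, d(MS,NQRV)=115/16, d(MS,Z)=9/2
iteration 5: select J,NQRV (d=79/8, Q=-575/16); attach at lengths (349/64, 283/64); label the merged cluster JNQRV
  updated: d(JNQRV,MS)=117/32, d(JNQRV,Z)=71/16
iteration 6: select JNQRV,MS (d=117/32, Q=-403/32); attach at lengths (115/64, 119/64); label the merged cluster JMNQRSV
  updated: d(JMNQRSV,Z)=169/64
iteration 7: select JMNQRSV,Z (d=169/64); attach at lengths (169/128, 169/128); label the merged cluster JMNQRSVZ
final tree: (((J:349/64,(((N:29/6,V:61/6):6/5,R:63/10):7/2,Q:8):283/64):115/64,(M:257/48,S:-65/48):119/64):169/128,Z:169/128)
total length: 3467/64

(((J:349/64,(((N:29/6,V:61/6):6/5,R:63/10):7/2,Q:8):283/64):115/64,(M:257/48,S:-65/48):119/64):169/128,Z:169/128)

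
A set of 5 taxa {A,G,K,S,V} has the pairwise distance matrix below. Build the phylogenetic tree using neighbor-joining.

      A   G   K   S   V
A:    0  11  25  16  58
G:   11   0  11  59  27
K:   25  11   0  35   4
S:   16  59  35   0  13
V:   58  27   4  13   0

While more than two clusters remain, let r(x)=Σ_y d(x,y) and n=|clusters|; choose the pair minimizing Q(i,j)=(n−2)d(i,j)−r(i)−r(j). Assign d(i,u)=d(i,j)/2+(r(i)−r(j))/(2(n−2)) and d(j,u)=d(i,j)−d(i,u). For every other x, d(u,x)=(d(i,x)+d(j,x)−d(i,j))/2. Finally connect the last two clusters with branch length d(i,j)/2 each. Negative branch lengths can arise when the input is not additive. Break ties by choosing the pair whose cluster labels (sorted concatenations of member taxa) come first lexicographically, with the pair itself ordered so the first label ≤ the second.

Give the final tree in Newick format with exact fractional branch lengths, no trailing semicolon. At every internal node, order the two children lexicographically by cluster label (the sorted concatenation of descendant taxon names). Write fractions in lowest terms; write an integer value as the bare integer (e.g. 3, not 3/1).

(((A:15/2,G:7/2):55/4,K:-5/4):57/8,(S:10,V:3):57/8)

iteration 1: select S,V (d=13, Q=-186); attach at lengths (10, 3); label the merged cluster SV
  updated: d(A,SV)=61/2, d(G,SV)=73/2, d(K,SV)=13
iteration 2: select A,G (d=11, Q=-103); attach at lengths (15/2, 7/2); label the merged cluster AG
  updated: d(AG,K)=25/2, d(AG,SV)=28
iteration 3: select AG,K (d=25/2, Q=-107/2); attach at lengths (55/4, -5/4); label the merged cluster AGK
  updated: d(AGK,SV)=57/4
iteration 4: select AGK,SV (d=57/4); attach at lengths (57/8, 57/8); label the merged cluster AGKSV
final tree: (((A:15/2,G:7/2):55/4,K:-5/4):57/8,(S:10,V:3):57/8)
total length: 203/4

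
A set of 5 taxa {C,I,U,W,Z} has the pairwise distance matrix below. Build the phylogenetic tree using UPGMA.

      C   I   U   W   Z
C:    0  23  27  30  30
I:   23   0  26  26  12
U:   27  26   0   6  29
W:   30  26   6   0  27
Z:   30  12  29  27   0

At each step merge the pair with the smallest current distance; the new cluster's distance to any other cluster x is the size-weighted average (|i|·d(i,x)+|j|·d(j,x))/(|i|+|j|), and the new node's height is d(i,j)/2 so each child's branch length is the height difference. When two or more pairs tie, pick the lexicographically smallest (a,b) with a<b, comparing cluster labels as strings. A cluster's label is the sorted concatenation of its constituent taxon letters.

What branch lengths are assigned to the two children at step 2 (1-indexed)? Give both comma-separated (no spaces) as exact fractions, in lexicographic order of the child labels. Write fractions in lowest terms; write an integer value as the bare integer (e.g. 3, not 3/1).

step 1: merge (U,W) at d=6; branch lengths U→3, W→3; new cluster UW
  updated: d(C,UW)=57/2, d(I,UW)=26, d(UW,Z)=28
step 2: merge (I,Z) at d=12; branch lengths I→6, Z→6; new cluster IZ
  updated: d(C,IZ)=53/2, d(IZ,UW)=27
step 3: merge (C,IZ) at d=53/2; branch lengths C→53/4, IZ→29/4; new cluster CIZ
  updated: d(CIZ,UW)=55/2
step 4: merge (CIZ,UW) at d=55/2; branch lengths CIZ→1/2, UW→43/4; new cluster CIUWZ
final tree: ((C:53/4,(I:6,Z:6):29/4):1/2,(U:3,W:3):43/4)
total length: 199/4

6,6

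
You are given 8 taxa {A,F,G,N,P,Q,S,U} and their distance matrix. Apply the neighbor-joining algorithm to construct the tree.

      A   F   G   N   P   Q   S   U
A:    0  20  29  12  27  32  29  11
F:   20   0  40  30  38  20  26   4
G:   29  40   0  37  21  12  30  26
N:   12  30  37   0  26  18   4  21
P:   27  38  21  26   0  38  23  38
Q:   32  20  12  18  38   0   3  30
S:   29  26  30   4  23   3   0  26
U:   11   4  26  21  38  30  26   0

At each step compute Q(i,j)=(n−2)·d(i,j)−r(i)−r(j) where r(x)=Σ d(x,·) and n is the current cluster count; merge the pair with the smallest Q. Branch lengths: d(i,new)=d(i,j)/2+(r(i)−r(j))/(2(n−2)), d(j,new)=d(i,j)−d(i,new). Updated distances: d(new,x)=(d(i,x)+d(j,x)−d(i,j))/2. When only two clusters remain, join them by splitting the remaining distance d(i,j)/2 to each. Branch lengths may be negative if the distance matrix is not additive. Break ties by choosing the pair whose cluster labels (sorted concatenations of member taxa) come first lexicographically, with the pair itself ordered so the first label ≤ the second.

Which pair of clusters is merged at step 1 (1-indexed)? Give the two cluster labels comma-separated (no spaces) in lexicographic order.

iteration 1: select F,U (d=4, Q=-310); attach at lengths (23/6, 1/6); label the merged cluster FU
  updated: d(A,FU)=27/2, d(FU,G)=31, d(FU,N)=47/2, d(FU,P)=36, d(FU,Q)=23, d(FU,S)=24
iteration 2: select A,FU (d=27/2, Q=-226); attach at lengths (59/10, 38/5); label the merged cluster AFU
  updated: d(AFU,G)=93/4, d(AFU,N)=11, d(AFU,P)=99/4, d(AFU,Q)=83/4, d(AFU,S)=79/4
iteration 3: select G,P (d=21, Q=-172); attach at lengths (149/16, 187/16); label the merged cluster GP
  updated: d(AFU,GP)=27/2, d(GP,N)=21, d(GP,Q)=29/2, d(GP,S)=16
iteration 4: select Q,S (d=3, Q=-90); attach at lengths (15/4, -3/4); label the merged cluster QS
  updated: d(AFU,QS)=75/4, d(GP,QS)=55/4, d(N,QS)=19/2
iteration 5: select AFU,GP (d=27/2, Q=-129/2); attach at lengths (11/2, 8); label the merged cluster AFGPU
  updated: d(AFGPU,N)=37/4, d(AFGPU,QS)=19/2
iteration 6: select AFGPU,N (d=37/4, Q=-113/4); attach at lengths (37/8, 37/8); label the merged cluster AFGNPU
  updated: d(AFGNPU,QS)=39/8
iteration 7: select AFGNPU,QS (d=39/8); attach at lengths (39/16, 39/16); label the merged cluster AFGNPQSU
final tree: ((((A:59/10,(F:23/6,U:1/6):38/5):11/2,(G:149/16,P:187/16):8):37/8,N:37/8):39/16,(Q:15/4,S:-3/4):39/16)
total length: 553/8

F,U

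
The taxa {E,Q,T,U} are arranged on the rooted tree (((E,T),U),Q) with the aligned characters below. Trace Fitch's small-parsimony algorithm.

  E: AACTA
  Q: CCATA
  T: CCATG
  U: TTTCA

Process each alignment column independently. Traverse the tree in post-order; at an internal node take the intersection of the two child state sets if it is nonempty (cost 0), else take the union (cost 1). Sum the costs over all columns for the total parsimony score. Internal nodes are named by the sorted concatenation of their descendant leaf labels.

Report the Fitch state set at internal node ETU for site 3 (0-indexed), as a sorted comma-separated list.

ET@0: {A} ∪ {C} = {A,C} (union, +1)
ETU@0: {A,C} ∪ {T} = {A,C,T} (union, +1)
EQTU@0: {A,C,T} ∩ {C} = {C} (intersection, +0)
ET@1: {A} ∪ {C} = {A,C} (union, +1)
ETU@1: {A,C} ∪ {T} = {A,C,T} (union, +1)
EQTU@1: {A,C,T} ∩ {C} = {C} (intersection, +0)
ET@2: {C} ∪ {A} = {A,C} (union, +1)
ETU@2: {A,C} ∪ {T} = {A,C,T} (union, +1)
EQTU@2: {A,C,T} ∩ {A} = {A} (intersection, +0)
ET@3: {T} ∩ {T} = {T} (intersection, +0)
ETU@3: {T} ∪ {C} = {C,T} (union, +1)
EQTU@3: {C,T} ∩ {T} = {T} (intersection, +0)
ET@4: {A} ∪ {G} = {A,G} (union, +1)
ETU@4: {A,G} ∩ {A} = {A} (intersection, +0)
EQTU@4: {A} ∩ {A} = {A} (intersection, +0)
per-site changes: [2, 2, 2, 1, 1]; total = 8

C,T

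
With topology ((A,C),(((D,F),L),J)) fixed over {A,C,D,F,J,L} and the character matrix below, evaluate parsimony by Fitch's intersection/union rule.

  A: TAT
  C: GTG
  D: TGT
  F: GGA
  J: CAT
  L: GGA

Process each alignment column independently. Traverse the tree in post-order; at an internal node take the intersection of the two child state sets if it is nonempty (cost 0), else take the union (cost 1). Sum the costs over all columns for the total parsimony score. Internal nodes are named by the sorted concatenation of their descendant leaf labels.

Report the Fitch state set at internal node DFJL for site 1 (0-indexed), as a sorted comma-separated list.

A,G

AC@0: {T} ∪ {G} = {G,T} (union, +1)
DF@0: {T} ∪ {G} = {G,T} (union, +1)
DFL@0: {G,T} ∩ {G} = {G} (intersection, +0)
DFJL@0: {G} ∪ {C} = {C,G} (union, +1)
ACDFJL@0: {G,T} ∩ {C,G} = {G} (intersection, +0)
AC@1: {A} ∪ {T} = {A,T} (union, +1)
DF@1: {G} ∩ {G} = {G} (intersection, +0)
DFL@1: {G} ∩ {G} = {G} (intersection, +0)
DFJL@1: {G} ∪ {A} = {A,G} (union, +1)
ACDFJL@1: {A,T} ∩ {A,G} = {A} (intersection, +0)
AC@2: {T} ∪ {G} = {G,T} (union, +1)
DF@2: {T} ∪ {A} = {A,T} (union, +1)
DFL@2: {A,T} ∩ {A} = {A} (intersection, +0)
DFJL@2: {A} ∪ {T} = {A,T} (union, +1)
ACDFJL@2: {G,T} ∩ {A,T} = {T} (intersection, +0)
per-site changes: [3, 2, 3]; total = 8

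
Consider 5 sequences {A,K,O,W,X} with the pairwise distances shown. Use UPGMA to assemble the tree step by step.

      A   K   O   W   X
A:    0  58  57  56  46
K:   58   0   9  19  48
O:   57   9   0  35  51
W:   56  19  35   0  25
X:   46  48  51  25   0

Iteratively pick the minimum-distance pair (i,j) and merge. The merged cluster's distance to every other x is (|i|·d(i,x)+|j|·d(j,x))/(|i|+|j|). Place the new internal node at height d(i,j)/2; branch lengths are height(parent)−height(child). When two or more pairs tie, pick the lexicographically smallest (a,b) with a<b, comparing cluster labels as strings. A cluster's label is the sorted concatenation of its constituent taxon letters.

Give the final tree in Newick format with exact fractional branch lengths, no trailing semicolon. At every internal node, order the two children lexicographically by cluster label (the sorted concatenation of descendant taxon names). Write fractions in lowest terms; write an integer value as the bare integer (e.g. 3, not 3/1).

step 1: merge (K,O) at d=9; branch lengths K→9/2, O→9/2; new cluster KO
  updated: d(A,KO)=115/2, d(KO,W)=27, d(KO,X)=99/2
step 2: merge (W,X) at d=25; branch lengths W→25/2, X→25/2; new cluster WX
  updated: d(A,WX)=51, d(KO,WX)=153/4
step 3: merge (KO,WX) at d=153/4; branch lengths KO→117/8, WX→53/8; new cluster KOWX
  updated: d(A,KOWX)=217/4
step 4: merge (A,KOWX) at d=217/4; branch lengths A→217/8, KOWX→8; new cluster AKOWX
final tree: (A:217/8,((K:9/2,O:9/2):117/8,(W:25/2,X:25/2):53/8):8)
total length: 723/8

(A:217/8,((K:9/2,O:9/2):117/8,(W:25/2,X:25/2):53/8):8)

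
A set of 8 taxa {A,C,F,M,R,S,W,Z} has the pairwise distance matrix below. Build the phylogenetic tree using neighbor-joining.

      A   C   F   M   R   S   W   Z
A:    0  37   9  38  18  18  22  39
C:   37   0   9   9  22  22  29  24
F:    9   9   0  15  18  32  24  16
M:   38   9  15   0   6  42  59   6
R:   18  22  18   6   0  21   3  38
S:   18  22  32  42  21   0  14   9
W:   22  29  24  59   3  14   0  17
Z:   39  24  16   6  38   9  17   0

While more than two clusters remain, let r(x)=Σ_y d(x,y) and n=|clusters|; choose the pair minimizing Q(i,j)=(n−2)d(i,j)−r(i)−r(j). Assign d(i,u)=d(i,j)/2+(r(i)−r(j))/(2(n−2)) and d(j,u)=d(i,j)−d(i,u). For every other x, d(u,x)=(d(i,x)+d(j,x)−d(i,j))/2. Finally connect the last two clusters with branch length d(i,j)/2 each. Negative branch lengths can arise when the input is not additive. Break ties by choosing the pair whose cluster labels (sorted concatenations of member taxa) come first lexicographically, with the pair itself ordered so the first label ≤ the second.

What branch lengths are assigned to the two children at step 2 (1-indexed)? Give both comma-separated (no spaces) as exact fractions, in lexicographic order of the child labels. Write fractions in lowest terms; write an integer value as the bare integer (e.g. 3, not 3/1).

iteration 1: select M,Z (d=6, Q=-288); attach at lengths (31/6, 5/6); label the merged cluster MZ
  updated: d(A,MZ)=71/2, d(C,MZ)=27/2, d(F,MZ)=25/2, d(MZ,R)=19, d(MZ,S)=45/2, d(MZ,W)=35
iteration 2: select R,W (d=3, Q=-213); attach at lengths (-11/10, 41/10); label the merged cluster RW
  updated: d(A,RW)=37/2, d(C,RW)=24, d(F,RW)=39/2, d(MZ,RW)=51/2, d(RW,S)=16
iteration 3: select A,F (d=9, Q=-164); attach at lengths (9, 0); label the merged cluster AF
  updated: d(AF,C)=37/2, d(AF,MZ)=39/2, d(AF,RW)=29/2, d(AF,S)=41/2
iteration 4: select C,MZ (d=27/2, Q=-237/2); attach at lengths (25/4, 29/4); label the merged cluster CMZ
  updated: d(AF,CMZ)=49/4, d(CMZ,RW)=18, d(CMZ,S)=31/2
iteration 5: select AF,CMZ (d=49/4, Q=-137/2); attach at lengths (13/2, 23/4); label the merged cluster ACFMZ
  updated: d(ACFMZ,RW)=81/8, d(ACFMZ,S)=95/8
iteration 6: select ACFMZ,RW (d=81/8, Q=-38); attach at lengths (3, 57/8); label the merged cluster ACFMRWZ
  updated: d(ACFMRWZ,S)=71/8
iteration 7: select ACFMRWZ,S (d=71/8); attach at lengths (71/16, 71/16); label the merged cluster ACFMRSWZ
final tree: ((((A:9,F:0):13/2,(C:25/4,(M:31/6,Z:5/6):29/4):23/4):3,(R:-11/10,W:41/10):57/8):71/16,S:71/16)
total length: 251/4

-11/10,41/10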